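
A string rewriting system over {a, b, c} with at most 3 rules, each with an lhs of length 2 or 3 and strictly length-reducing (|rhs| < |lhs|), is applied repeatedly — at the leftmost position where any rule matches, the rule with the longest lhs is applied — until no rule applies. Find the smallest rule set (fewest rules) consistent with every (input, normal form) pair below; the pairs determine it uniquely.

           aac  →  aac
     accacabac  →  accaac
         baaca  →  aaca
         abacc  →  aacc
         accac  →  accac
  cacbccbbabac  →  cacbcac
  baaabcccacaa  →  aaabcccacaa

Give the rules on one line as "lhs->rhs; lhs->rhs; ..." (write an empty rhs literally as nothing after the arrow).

ba->a; cab->

  | aac
  | accacabac => accaac
  | baaca => aaca
  | abacc => aacc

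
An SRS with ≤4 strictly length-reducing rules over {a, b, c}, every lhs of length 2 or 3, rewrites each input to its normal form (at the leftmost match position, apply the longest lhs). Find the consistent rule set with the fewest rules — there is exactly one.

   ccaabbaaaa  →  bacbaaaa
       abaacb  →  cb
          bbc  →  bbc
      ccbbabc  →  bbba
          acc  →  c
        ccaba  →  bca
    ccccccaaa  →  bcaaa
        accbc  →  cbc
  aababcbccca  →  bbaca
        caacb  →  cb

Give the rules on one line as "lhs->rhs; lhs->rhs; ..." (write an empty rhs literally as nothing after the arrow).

aac->; ab->c; bcc->ba; cc->b

  | ccaabbaaaa => baabbaaaa => bacbaaaa
  | abaacb => caacb => cb
  | bbc
  | ccbbabc => bbbabc => bbbcc => bbba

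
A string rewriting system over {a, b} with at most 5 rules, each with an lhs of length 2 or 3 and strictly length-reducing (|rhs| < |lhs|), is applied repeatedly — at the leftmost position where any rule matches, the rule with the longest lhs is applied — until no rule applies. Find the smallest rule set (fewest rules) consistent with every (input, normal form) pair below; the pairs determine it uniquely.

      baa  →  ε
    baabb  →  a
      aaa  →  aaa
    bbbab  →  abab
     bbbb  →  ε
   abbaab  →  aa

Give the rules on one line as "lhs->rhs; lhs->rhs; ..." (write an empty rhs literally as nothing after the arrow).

  | baa => ε
  | baabb => bb => a
  | aaa
  | bbbab => abab

aab->aa; abb->; baa->; bb->a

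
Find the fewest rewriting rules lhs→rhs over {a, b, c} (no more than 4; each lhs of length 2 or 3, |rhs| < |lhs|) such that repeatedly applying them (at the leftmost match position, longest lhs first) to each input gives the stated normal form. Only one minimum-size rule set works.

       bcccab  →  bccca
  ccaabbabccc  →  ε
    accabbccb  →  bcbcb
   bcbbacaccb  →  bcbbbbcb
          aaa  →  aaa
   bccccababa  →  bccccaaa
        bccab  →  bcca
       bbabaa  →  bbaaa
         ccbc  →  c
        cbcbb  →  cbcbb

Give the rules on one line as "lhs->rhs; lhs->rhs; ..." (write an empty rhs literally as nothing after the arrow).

ab->a; ac->b; ccb->

  | bcccab => bccca
  | ccaabbabccc => ccaababccc => ccaaabccc => ccaaaccc => ccaabcc => ccaacc => ccabc => ccac => ccb => ε
  | accabbccb => bcabbccb => bcabccb => bcaccb => bcbcb
  | bcbbacaccb => bcbbbaccb => bcbbbbcb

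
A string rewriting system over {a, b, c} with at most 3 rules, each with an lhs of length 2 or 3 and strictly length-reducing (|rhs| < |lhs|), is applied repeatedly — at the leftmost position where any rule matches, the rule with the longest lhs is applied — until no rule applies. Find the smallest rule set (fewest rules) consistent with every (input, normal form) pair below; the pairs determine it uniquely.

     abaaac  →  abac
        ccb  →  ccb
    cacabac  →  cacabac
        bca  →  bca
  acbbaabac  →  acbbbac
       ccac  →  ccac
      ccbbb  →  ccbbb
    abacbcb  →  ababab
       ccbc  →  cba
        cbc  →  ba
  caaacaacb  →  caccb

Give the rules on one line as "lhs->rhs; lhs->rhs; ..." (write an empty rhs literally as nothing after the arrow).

aa->; cbc->ba

  | abaaac => abac
  | ccb
  | cacabac
  | bca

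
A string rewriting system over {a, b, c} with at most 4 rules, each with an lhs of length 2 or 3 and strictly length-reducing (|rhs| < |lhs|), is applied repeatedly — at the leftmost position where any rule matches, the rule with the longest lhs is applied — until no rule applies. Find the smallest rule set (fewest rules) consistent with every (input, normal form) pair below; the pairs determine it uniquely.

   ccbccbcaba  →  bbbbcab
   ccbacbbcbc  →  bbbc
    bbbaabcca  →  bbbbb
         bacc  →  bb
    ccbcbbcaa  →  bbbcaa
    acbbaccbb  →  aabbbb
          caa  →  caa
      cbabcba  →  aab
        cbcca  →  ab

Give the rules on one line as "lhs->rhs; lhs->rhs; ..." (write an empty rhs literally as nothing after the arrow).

  | ccbccbcaba => bbccbcaba => bbbbcaba => bbbbcab
  | ccbacbbcbc => bbacbbcbc => bbcbbcbc => bbabcbc => bbbcbc => bbbac => bbbc
  | bbbaabcca => bbbabcca => bbbbcca => bbbbba => bbbbb
  | bacc => bcc => bb

ba->b; cb->a; cc->b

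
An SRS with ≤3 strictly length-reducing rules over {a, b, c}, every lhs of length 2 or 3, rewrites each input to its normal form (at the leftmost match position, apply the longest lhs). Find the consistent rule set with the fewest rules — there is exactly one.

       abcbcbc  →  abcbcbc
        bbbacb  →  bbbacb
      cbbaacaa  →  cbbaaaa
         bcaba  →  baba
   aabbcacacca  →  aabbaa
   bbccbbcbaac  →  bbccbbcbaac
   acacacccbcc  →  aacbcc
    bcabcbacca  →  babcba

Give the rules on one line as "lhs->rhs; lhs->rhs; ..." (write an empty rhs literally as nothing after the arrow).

acc->; ca->a

  | abcbcbc
  | bbbacb
  | cbbaacaa => cbbaaaa
  | bcaba => baba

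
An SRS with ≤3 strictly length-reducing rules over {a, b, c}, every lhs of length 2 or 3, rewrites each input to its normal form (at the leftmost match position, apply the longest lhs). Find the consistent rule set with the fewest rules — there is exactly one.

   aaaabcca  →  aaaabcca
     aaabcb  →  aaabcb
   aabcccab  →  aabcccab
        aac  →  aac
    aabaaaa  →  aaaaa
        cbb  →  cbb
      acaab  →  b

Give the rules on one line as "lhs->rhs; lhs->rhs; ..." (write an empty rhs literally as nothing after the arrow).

aca->b; ba->

  | aaaabcca
  | aaabcb
  | aabcccab
  | aac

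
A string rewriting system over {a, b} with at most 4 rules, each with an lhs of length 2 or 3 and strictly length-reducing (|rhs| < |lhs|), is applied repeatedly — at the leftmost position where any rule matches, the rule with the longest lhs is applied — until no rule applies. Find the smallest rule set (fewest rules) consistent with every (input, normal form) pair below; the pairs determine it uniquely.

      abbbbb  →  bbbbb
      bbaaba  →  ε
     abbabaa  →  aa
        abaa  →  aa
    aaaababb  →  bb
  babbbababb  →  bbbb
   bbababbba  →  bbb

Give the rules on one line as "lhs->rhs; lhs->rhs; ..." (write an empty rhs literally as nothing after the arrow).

ab->b; ba->; baa->aa

  | abbbbb => bbbbb
  | bbaaba => baaba => aaba => aba => ba => ε
  | abbabaa => bbabaa => bbaa => baa => aa
  | abaa => baa => aa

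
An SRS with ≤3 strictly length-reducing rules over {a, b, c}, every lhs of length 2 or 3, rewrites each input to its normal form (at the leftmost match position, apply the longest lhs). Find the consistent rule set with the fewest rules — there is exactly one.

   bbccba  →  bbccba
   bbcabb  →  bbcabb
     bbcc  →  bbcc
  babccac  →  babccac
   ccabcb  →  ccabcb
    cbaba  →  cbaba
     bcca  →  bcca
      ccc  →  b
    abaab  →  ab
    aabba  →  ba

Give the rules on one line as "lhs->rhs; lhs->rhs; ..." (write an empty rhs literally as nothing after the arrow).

aab->; ccc->b

  | bbccba
  | bbcabb
  | bbcc
  | babccac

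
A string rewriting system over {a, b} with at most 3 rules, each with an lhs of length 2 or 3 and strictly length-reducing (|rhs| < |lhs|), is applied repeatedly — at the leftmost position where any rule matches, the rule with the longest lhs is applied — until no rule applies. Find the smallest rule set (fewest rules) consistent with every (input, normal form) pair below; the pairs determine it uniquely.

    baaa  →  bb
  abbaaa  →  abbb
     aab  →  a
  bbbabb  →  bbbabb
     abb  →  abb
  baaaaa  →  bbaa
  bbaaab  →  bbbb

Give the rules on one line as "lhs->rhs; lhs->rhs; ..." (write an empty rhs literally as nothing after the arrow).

aaa->b; aab->a

  | baaa => bb
  | abbaaa => abbb
  | aab => a
  | bbbabb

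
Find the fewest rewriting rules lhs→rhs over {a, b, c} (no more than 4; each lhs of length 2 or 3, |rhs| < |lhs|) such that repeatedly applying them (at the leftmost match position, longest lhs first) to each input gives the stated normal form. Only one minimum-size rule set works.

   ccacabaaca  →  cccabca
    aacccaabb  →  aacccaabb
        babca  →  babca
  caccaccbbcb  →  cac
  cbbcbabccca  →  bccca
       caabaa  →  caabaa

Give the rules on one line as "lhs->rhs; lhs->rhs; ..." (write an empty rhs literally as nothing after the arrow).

aca->ca; acb->b; cb->; cba->c

  | ccacabaaca => cccabaaca => cccabaca => cccabca
  | aacccaabb
  | babca
  | caccaccbbcb => caccacbcb => caccbcb => caccb => cac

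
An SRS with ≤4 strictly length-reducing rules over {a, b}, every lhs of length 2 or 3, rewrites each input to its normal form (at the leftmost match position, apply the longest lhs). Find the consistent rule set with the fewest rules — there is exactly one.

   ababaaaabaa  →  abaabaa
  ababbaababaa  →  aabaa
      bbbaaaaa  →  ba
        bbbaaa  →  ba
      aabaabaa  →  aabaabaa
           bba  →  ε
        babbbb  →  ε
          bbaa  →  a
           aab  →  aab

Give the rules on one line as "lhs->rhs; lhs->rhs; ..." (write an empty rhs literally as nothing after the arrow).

  | ababaaaabaa => abaaaabaa => abaabaa
  | ababbaababaa => abbaababaa => aababaa => aabaa
  | bbbaaaaa => baaaaa => baaa => ba
  | bbbaaa => baaa => ba

aaa->a; bab->b; bb->; bba->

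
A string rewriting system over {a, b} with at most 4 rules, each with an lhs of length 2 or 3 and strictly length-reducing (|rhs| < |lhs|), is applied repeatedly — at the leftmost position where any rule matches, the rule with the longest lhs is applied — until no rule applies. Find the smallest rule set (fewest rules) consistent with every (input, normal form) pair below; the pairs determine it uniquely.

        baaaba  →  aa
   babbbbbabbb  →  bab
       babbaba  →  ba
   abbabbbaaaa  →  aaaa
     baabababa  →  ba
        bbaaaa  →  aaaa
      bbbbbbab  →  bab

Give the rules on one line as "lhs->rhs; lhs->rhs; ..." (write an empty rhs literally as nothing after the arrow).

  | baaaba => aaaba => aa
  | babbbbbabbb => babbbbabbb => babbbabbb => babbabbb => bababbb => bbabbb => babbb => babb => bab
  | babbaba => bababa => bbaba => baba => bba => ba
  | abbabbbaaaa => ababbbaaaa => babbbaaaa => babbaaaa => babaaaa => bbaaaa => baaaa => aaaa

aab->; aba->ba; baa->aa; bb->b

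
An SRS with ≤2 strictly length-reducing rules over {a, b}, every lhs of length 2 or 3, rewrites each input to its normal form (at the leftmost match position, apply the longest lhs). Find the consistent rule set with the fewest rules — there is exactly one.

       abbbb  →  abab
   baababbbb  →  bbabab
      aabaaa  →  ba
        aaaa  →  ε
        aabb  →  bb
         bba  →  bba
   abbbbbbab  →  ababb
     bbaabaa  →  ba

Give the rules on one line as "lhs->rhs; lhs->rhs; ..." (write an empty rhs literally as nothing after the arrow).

  | abbbb => abab
  | baababbbb => bbabbbb => bbabab
  | aabaaa => baaa => ba
  | aaaa => aa => ε

aa->; bbb->ba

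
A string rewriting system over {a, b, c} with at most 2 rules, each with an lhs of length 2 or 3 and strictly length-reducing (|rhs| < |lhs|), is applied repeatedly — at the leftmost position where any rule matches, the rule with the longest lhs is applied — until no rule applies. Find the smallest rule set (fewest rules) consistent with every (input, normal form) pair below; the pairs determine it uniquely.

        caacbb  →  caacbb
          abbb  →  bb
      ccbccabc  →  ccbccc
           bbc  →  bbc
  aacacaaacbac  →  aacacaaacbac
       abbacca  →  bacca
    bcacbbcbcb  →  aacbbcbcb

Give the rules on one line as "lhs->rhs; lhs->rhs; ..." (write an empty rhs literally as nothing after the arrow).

ab->; bca->aa

  | caacbb
  | abbb => bb
  | ccbccabc => ccbccc
  | bbc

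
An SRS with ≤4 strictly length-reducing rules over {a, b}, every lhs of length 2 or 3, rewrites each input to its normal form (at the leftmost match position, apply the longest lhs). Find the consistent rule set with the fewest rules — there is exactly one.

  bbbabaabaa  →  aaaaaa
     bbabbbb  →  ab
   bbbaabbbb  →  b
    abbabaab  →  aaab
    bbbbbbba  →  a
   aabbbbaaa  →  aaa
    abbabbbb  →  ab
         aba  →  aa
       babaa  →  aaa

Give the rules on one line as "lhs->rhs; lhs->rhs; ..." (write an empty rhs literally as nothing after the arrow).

  | bbbabaabaa => ababaabaa => aabaabaa => aaaabaa => aaaaaa
  | bbabbbb => babbbb => abbbb => bbb => ab
  | bbbaabbbb => abaabbbb => aaabbbb => aabbb => abb => b
  | abbabaab => babaab => abaab => aaab

abb->b; ba->a; bbb->ab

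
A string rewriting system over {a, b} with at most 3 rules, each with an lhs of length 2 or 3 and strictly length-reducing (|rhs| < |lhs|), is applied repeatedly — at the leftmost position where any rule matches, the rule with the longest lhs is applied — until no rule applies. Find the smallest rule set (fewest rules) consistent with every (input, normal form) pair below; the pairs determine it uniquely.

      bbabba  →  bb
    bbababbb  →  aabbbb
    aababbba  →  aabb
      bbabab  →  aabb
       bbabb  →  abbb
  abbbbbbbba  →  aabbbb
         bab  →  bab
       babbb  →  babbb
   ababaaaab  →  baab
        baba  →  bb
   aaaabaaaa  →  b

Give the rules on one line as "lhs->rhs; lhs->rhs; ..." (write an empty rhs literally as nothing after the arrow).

aba->b; bba->ab

  | bbabba => abbba => abab => bb
  | bbababbb => abbabbb => aabbbb
  | aababbba => abbbba => abbab => aabb
  | bbabab => abbab => aabb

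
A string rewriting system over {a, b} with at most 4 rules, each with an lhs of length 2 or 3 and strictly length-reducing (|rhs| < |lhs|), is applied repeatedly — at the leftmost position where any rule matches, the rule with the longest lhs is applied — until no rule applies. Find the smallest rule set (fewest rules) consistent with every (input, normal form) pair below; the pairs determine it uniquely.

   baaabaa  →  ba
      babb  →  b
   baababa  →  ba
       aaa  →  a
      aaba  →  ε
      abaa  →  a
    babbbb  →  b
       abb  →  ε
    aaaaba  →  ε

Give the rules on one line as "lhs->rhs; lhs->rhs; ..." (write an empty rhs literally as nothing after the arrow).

aa->a; aba->; abb->; bb->b

  | baaabaa => baabaa => babaa => ba
  | babb => b
  | baababa => bababa => bba => ba
  | aaa => aa => a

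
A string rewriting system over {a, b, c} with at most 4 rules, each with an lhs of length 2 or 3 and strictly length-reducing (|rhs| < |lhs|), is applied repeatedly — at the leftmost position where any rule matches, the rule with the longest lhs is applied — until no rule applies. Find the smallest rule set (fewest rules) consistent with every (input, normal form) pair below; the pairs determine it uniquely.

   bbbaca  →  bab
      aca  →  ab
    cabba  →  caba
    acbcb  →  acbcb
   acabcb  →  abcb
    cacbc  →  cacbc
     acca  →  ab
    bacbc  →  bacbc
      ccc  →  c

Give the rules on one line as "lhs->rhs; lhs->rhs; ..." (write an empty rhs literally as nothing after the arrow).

  | bbbaca => bbaca => baca => bab
  | aca => ab
  | cabba => caba
  | acbcb

aca->ab; bb->b; cc->c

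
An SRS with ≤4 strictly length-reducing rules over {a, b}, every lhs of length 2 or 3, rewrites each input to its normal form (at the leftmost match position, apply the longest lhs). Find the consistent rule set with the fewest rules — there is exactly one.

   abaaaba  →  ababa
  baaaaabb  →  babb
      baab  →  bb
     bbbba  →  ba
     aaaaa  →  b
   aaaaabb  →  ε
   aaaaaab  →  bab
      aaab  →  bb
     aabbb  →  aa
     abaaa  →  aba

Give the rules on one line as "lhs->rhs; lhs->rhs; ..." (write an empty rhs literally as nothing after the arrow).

aaa->b; baa->b; bbb->

  | abaaaba => ababa
  | baaaaabb => baaabb => babb
  | baab => bb
  | bbbba => ba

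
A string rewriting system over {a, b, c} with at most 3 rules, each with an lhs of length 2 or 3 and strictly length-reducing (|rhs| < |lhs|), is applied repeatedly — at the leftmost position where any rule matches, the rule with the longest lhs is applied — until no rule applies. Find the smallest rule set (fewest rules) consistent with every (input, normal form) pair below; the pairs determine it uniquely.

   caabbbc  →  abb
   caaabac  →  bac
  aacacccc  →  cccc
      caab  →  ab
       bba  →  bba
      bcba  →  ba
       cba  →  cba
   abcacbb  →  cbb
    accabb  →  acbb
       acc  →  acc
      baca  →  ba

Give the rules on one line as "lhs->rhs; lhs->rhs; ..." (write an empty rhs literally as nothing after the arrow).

  | caabbbc => abbbc => abb
  | caaabac => aabac => bac
  | aacacccc => cacccc => cccc
  | caab => ab

aa->; bc->; ca->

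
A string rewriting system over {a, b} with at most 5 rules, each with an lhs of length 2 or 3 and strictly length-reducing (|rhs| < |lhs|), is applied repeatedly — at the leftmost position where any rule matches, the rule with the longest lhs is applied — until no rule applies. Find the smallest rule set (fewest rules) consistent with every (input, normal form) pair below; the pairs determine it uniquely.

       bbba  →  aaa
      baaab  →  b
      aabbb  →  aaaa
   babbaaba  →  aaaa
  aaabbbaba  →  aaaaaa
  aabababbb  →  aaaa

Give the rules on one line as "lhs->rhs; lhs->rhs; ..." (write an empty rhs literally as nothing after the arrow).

aba->a; ba->b; bb->b; bbb->aa

  | bbba => aaa
  | baaab => baab => bab => bb => b
  | aabbb => aaaa
  | babbaaba => bbbaaba => aaaaba => aaaa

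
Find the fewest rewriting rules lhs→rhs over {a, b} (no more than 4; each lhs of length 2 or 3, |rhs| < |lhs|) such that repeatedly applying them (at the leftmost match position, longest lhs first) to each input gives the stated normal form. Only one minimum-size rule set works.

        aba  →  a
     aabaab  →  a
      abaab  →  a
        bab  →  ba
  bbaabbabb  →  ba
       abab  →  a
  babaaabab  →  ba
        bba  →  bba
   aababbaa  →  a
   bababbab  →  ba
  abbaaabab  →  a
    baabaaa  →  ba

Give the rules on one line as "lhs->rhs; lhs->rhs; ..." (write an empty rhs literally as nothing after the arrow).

  | aba => aa => a
  | aabaab => abaab => aaab => aab => ab => a
  | abaab => aaab => aab => ab => a
  | bab => ba

aa->a; ab->a; baa->bb; bbb->ba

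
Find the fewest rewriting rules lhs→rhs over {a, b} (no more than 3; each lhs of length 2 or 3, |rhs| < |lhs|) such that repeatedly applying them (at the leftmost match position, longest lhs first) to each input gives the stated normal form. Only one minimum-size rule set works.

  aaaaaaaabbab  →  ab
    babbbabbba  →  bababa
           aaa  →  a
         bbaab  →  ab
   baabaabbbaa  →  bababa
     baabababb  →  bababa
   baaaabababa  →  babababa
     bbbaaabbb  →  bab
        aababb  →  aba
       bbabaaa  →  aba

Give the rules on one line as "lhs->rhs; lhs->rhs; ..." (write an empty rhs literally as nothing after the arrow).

aa->a; bb->

  | aaaaaaaabbab => aaaaaaabbab => aaaaaabbab => aaaaabbab => aaaabbab => aaabbab => aabbab => abbab => aab => ab
  | babbbabbba => bababbba => bababa
  | aaa => aa => a
  | bbaab => aab => ab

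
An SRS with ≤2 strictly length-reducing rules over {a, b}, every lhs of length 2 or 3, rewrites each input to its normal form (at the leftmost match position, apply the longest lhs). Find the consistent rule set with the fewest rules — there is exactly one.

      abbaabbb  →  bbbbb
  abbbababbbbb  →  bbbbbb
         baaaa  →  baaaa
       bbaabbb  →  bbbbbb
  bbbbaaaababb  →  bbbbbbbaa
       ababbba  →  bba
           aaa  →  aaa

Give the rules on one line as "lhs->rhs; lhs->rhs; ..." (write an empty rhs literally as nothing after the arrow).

aab->bb; abb->aa

  | abbaabbb => aaaabbb => aabbbb => bbbbb
  | abbbababbbbb => aabababbbbb => bbababbbbb => bbabaabbb => bbabbbbb => bbaabbb => bbbbbb
  | baaaa
  | bbaabbb => bbbbbb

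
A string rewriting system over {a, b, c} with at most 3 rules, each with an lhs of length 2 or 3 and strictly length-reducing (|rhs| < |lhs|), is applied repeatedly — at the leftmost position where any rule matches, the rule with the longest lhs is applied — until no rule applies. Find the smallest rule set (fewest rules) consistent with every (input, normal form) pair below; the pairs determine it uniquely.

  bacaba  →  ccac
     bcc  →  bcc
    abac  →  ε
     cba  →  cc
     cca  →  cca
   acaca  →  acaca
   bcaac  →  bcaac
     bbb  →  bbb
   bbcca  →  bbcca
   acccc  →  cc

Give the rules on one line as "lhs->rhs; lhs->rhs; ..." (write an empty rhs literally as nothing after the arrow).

  | bacaba => ccaba => ccac
  | bcc
  | abac => acc => ε
  | cba => cc

acc->; ba->c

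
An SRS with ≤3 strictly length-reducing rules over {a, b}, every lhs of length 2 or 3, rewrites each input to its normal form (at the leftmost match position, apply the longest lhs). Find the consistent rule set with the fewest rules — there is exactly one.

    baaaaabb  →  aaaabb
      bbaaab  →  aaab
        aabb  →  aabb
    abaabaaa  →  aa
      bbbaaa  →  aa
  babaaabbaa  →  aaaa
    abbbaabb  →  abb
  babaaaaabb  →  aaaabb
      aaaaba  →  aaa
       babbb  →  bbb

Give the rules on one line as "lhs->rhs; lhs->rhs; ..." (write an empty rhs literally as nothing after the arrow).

aba->; ba->; bba->a

  | baaaaabb => aaaabb
  | bbaaab => aaab
  | aabb
  | abaabaaa => abaaa => aa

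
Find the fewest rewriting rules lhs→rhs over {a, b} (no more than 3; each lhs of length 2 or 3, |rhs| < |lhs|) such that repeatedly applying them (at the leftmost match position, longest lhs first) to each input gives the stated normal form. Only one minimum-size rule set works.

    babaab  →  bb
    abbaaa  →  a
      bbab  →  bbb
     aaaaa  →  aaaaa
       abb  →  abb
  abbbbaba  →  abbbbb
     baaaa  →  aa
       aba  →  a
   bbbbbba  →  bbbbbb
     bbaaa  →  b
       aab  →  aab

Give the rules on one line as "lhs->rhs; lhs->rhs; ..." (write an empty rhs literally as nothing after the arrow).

  | babaab => bbaab => bb
  | abbaaa => aba => a
  | bbab => bbb
  | aaaaa

aba->a; ba->b; baa->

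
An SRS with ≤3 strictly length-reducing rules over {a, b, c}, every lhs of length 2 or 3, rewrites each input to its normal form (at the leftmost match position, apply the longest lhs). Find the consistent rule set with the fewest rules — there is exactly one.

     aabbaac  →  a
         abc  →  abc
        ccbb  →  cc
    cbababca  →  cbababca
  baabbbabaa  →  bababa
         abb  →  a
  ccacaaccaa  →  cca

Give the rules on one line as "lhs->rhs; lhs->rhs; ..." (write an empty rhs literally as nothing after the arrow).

  | aabbaac => abbaac => aaac => aac => ac => a
  | abc
  | ccbb => cc
  | cbababca

aa->a; ac->a; bb->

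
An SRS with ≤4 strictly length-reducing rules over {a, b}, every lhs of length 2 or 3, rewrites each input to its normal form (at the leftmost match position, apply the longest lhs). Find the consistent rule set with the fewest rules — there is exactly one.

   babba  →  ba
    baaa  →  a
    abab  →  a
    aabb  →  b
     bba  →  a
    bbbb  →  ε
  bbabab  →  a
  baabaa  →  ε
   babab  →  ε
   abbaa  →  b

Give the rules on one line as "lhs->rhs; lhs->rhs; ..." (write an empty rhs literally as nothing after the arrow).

  | babba => aba => ba
  | baaa => bba => a
  | abab => bab => a
  | aabb => bbb => b

aa->b; ab->b; bab->a; bb->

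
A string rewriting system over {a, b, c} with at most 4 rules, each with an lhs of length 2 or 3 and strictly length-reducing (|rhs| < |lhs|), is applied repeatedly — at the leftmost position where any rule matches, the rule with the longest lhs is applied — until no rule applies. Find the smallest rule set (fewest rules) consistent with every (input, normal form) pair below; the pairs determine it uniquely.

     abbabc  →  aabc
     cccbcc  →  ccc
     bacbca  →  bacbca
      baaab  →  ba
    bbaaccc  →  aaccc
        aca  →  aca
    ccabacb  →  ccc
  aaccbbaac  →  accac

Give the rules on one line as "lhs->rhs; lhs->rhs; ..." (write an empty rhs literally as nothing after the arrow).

  | abbabc => aabc
  | cccbcc => ccc
  | bacbca
  | baaab => babb => ba

aaa->ab; aba->cc; bb->; ccb->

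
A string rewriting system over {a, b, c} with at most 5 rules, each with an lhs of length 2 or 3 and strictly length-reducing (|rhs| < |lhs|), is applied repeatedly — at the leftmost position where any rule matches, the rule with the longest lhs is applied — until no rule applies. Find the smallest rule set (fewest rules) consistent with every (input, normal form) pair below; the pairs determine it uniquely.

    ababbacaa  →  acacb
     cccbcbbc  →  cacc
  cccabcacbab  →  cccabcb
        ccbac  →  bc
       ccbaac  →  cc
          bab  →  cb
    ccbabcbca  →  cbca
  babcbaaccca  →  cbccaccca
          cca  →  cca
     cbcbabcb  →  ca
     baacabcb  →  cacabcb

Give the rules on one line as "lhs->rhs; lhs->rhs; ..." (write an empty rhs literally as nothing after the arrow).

aa->b; ba->c; bb->; ccb->a

  | ababbacaa => acbbacaa => acacaa => acacb
  | cccbcbbc => cacbbc => cacc
  | cccabcacbab => cccabcaccb => cccabcaa => cccabcb
  | ccbac => aac => bc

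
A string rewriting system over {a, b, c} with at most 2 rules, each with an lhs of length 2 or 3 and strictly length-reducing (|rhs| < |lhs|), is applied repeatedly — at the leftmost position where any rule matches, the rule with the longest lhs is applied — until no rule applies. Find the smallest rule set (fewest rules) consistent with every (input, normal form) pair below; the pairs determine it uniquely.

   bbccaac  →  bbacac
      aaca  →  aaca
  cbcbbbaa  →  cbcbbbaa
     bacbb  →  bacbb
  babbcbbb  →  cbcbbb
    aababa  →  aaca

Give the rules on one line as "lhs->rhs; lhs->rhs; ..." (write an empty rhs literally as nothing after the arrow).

bab->c; cca->ac

  | bbccaac => bbacac
  | aaca
  | cbcbbbaa
  | bacbb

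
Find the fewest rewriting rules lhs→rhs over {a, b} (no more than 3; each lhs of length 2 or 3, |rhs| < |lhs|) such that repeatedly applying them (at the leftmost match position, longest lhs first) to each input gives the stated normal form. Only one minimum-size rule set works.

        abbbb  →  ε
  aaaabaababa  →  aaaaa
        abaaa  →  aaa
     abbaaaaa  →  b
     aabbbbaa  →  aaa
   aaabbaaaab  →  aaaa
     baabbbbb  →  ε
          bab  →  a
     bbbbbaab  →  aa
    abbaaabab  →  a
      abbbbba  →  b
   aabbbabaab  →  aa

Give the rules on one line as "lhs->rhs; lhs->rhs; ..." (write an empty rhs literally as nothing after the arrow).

  | abbbb => bbb => ab => ε
  | aaaabaababa => aaaaababa => aaaaaba => aaaaa
  | abaaa => aaa
  | abbaaaaa => baaaaa => baaaa => baaa => baa => ba => b

ab->; ba->b; bb->a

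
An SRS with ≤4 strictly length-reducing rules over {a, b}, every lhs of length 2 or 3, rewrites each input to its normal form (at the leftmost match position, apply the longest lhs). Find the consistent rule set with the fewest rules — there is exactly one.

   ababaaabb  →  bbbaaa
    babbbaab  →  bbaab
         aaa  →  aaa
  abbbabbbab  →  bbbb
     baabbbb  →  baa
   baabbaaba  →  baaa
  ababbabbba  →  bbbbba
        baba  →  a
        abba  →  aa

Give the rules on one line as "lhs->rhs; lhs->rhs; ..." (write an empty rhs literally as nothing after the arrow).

aba->bb; abb->a; bab->

  | ababaaabb => bbbaaabb => bbbaaa
  | babbbaab => bbaab
  | aaa
  | abbbabbbab => ababbbab => bbbbbab => bbbb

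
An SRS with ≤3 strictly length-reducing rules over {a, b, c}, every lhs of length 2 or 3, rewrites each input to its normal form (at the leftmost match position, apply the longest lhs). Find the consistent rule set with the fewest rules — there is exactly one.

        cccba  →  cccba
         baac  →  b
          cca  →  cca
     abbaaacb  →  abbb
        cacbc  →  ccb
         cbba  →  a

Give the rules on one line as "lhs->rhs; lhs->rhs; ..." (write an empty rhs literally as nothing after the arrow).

  | cccba
  | baac => bac => bc => b
  | cca
  | abbaaacb => abbaacb => abbacb => abbcb => abbb

ac->c; bc->b; cbb->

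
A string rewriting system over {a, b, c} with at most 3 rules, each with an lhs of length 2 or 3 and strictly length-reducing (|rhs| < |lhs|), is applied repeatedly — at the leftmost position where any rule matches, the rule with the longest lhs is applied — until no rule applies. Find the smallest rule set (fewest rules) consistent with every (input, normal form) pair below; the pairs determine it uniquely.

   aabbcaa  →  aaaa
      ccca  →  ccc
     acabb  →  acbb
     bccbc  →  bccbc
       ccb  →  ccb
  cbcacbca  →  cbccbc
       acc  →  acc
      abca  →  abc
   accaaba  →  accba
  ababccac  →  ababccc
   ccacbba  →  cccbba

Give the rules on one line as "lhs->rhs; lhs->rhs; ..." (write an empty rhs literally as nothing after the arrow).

bbc->; ca->c

  | aabbcaa => aaaa
  | ccca => ccc
  | acabb => acbb
  | bccbc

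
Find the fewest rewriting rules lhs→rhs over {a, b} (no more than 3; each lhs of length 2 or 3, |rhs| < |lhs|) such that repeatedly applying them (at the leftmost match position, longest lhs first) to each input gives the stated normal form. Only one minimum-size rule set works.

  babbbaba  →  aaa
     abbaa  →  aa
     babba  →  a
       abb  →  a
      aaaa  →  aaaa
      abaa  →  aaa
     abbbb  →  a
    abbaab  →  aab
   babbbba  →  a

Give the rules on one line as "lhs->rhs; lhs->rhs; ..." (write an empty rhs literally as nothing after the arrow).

ba->a; bb->; bba->

  | babbbaba => abbbaba => ababa => aaba => aaa
  | abbaa => aa
  | babba => abba => a
  | abb => a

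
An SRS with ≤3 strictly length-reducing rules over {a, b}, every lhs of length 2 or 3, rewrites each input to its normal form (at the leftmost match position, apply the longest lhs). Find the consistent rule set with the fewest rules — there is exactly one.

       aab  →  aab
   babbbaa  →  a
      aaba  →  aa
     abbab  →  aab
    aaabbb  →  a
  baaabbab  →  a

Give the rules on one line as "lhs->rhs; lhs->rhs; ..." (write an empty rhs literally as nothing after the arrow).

  | aab
  | babbbaa => bbbaa => baa => a
  | aaba => aa
  | abbab => aab

aaa->ab; ba->; bb->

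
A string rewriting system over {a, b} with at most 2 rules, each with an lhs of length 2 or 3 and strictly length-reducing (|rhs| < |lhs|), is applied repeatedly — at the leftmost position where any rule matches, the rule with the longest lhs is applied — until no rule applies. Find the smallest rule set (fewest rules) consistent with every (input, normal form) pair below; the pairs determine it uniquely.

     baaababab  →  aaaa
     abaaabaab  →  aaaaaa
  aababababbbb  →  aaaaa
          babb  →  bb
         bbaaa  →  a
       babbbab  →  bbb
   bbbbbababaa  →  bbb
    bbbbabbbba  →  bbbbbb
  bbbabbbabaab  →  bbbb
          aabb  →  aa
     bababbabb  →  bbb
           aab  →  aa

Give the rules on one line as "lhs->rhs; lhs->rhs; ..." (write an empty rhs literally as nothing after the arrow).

  | baaababab => aababab => aaabab => aaaab => aaaa
  | abaaabaab => aaaabaab => aaaaaab => aaaaaa
  | aababababbbb => aaabababbbb => aaaababbbb => aaaaabbbb => aaaaabbb => aaaaabb => aaaaab => aaaaa
  | babb => bb

ab->a; ba->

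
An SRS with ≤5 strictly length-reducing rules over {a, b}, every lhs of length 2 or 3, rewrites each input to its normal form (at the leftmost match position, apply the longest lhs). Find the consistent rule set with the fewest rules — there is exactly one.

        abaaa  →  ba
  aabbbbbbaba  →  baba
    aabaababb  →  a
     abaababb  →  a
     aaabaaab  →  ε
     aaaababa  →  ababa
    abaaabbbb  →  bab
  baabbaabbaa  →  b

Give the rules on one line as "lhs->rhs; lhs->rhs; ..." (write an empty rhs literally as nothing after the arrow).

  | abaaa => aaa => ba
  | aabbbbbbaba => bbbbbbbaba => bbbbaba => baba
  | aabaababb => bbaababb => aababb => bbabb => abb => a
  | abaababb => aababb => bbabb => abb => a

aa->b; baa->a; bb->; bbb->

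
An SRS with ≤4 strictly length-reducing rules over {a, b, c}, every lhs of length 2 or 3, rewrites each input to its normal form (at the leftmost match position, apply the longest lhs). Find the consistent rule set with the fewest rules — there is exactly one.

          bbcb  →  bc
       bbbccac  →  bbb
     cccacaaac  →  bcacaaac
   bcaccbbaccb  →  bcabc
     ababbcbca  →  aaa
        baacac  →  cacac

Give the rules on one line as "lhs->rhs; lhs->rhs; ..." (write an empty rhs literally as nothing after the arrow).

  | bbcb => bba => bc
  | bbbccac => bbbbac => bbb
  | cccacaaac => bcacaaac
  | bcaccbbaccb => bcabbbaccb => bcabbcb => bcabba => bcabc

ba->c; bac->; cb->a; cc->b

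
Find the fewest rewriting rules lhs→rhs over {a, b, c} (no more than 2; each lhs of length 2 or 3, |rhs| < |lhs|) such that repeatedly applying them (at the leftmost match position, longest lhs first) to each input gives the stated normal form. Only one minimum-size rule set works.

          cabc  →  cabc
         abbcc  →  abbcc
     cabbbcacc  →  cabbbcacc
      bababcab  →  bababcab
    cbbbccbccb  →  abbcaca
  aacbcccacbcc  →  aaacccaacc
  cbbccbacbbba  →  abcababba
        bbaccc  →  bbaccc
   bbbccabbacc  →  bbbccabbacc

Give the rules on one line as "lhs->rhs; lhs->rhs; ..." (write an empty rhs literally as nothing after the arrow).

  | cabc
  | abbcc
  | cabbbcacc
  | bababcab

cb->a; cba->ab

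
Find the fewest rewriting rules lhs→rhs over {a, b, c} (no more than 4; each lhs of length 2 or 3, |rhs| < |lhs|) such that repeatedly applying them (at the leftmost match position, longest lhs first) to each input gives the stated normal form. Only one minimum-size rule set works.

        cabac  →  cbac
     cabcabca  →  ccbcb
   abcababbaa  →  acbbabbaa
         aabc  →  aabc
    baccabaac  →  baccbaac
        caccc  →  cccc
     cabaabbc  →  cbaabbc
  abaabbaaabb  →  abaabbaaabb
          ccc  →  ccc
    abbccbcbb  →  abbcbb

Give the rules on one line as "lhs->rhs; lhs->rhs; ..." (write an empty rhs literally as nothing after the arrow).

  | cabac => cbac
  | cabcabca => cbcabca => ccbbca => ccbcb
  | abcababbaa => acbbabbaa
  | aabc

bca->cb; bcc->; ca->c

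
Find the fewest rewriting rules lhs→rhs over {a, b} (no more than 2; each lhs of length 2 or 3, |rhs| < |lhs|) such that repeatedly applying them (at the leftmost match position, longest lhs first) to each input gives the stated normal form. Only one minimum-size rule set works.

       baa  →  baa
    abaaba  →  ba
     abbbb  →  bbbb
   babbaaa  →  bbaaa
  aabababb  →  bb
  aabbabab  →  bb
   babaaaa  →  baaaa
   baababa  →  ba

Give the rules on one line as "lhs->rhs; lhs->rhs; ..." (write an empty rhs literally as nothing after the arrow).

ab->b; bab->b

  | baa
  | abaaba => baaba => baba => ba
  | abbbb => bbbb
  | babbaaa => bbaaa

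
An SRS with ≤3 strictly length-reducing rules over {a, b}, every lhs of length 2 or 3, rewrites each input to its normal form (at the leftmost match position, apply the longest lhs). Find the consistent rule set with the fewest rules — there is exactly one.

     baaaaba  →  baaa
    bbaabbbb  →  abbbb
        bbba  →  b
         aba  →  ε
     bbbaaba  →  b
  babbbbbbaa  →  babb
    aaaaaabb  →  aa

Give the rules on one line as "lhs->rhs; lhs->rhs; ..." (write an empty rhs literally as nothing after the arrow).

aab->; aba->; bba->

  | baaaaba => baaa
  | bbaabbbb => abbbb
  | bbba => b
  | aba => ε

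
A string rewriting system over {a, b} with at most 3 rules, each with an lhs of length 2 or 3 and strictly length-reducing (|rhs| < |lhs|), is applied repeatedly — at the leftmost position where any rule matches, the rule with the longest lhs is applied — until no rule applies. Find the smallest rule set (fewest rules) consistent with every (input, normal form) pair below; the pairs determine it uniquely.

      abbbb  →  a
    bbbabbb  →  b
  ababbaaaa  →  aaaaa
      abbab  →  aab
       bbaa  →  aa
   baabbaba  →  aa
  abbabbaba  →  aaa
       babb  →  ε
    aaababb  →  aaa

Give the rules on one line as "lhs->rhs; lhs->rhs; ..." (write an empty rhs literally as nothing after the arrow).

  | abbbb => abb => a
  | bbbabbb => babbb => bbb => b
  | ababbaaaa => abbaaaa => aaaaa
  | abbab => aab

ba->; bb->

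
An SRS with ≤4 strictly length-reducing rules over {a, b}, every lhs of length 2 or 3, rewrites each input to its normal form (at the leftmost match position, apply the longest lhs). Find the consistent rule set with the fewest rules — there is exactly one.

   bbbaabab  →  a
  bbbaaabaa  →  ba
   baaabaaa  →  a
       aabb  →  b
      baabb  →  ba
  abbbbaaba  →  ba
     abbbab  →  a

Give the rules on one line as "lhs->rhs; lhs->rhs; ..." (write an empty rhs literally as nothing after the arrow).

  | bbbaabab => abaabab => baabab => bbbab => abab => bab => bb => a
  | bbbaaabaa => abaaabaa => baaabaa => bbabaa => aabaa => bbaa => aaa => ba
  | baaabaaa => bbabaaa => aabaaa => bbaaa => aaaa => baa => bb => a
  | aabb => bbb => ab => b

aa->b; ab->b; abb->ba; bb->a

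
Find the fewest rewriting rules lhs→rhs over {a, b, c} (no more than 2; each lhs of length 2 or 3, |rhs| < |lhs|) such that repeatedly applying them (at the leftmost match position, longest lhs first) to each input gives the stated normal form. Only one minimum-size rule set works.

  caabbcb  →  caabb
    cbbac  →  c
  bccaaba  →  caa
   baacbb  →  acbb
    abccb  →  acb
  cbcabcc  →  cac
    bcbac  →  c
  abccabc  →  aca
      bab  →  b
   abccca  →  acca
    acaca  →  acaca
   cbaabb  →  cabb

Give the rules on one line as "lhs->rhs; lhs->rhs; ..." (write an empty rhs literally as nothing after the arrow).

ba->; bc->

  | caabbcb => caabb
  | cbbac => cbc => c
  | bccaaba => caaba => caa
  | baacbb => acbb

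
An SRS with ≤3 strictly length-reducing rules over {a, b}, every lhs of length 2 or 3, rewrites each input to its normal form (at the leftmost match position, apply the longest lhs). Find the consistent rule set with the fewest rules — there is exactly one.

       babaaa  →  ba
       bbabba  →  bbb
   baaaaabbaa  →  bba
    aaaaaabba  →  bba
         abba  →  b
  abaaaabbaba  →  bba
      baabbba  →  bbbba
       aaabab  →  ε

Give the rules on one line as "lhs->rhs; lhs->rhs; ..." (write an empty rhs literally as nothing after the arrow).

  | babaaa => baaa => ba
  | bbabba => bbbaa => bbb
  | baaaaabbaa => baaabbaa => babbaa => bbaaa => bba
  | aaaaaabba => aaaabba => aabba => bba

aa->; ab->; abb->ba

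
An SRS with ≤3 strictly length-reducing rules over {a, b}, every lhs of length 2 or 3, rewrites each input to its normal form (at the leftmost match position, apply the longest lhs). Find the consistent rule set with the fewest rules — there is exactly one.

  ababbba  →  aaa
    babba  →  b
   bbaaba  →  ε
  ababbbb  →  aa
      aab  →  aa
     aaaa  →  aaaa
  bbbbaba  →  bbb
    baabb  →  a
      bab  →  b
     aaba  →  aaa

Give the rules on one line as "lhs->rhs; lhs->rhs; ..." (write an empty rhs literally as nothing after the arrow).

ab->a; ba->

  | ababbba => aabbba => aabba => aaba => aaa
  | babba => bba => b
  | bbaaba => baba => ba => ε
  | ababbbb => aabbbb => aabbb => aabb => aab => aa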